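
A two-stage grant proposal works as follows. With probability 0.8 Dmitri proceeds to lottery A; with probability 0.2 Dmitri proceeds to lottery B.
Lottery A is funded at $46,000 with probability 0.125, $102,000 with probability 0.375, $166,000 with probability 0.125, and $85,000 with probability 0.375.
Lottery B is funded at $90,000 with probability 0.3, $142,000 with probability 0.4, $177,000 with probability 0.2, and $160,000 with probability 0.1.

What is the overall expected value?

EV(A) = 0.125 × 46000 + 0.375 × 102000 + 0.125 × 166000 + 0.375 × 85000 = 5750 + 38250 + 20750 + 31875 = 96625
EV(B) = 0.3 × 90000 + 0.4 × 142000 + 0.2 × 177000 + 0.1 × 160000 = 27000 + 56800 + 35400 + 16000 = 135200
Overall = 0.8 × 96625 + 0.2 × 135200 = 77300 + 27040 = 104340

$104,340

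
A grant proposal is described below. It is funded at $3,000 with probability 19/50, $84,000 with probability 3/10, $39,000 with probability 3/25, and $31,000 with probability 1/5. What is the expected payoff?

$37,220

EV = 19/50 × 3000 + 3/10 × 84000 + 3/25 × 39000 + 1/5 × 31000 = 1140 + 25200 + 4680 + 6200 = 37220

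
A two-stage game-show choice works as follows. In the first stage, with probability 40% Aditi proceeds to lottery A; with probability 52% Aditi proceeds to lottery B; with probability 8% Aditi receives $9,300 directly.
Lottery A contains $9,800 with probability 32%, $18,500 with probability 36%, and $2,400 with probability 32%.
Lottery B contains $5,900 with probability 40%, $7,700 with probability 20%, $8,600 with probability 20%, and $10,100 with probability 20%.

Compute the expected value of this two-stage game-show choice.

EV(A) = 0.32 × 9800 + 0.36 × 18500 + 0.32 × 2400 = 3136 + 6660 + 768 = 10564
EV(B) = 0.4 × 5900 + 0.2 × 7700 + 0.2 × 8600 + 0.2 × 10100 = 2360 + 1540 + 1720 + 2020 = 7640
Branch C: 9300 (certain)
Overall = 0.4 × 10564 + 0.52 × 7640 + 0.08 × 9300 = 4225.6 + 3972.8 + 744 = 8942.4

$8,942.40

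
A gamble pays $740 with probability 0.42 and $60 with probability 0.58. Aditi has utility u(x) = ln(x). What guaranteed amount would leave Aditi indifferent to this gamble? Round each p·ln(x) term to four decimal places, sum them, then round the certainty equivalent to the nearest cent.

$172.35

E[u] = 0.42·ln(740) + 0.58·ln(60) = 2.7748 + 2.3747 = 5.1495
CE = e^5.1495 ≈ 172.35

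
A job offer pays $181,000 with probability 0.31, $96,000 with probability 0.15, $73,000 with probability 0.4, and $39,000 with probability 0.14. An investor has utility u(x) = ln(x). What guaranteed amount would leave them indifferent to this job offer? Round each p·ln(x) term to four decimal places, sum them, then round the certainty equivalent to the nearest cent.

E[u] = 0.31·ln(181000) + 0.15·ln(96000) + 0.4·ln(73000) + 0.14·ln(39000) = 3.7529 + 1.7208 + 4.4793 + 1.4800 = 11.4330
CE = e^11.4330 ≈ 92318.52

$92,318.52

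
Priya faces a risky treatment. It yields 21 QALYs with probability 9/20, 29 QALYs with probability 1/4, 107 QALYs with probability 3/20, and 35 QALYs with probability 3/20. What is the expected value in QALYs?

EV = 9/20 × 21 + 1/4 × 29 + 3/20 × 107 + 3/20 × 35 = 9.45 + 7.25 + 16.05 + 5.25 = 38

38 QALYs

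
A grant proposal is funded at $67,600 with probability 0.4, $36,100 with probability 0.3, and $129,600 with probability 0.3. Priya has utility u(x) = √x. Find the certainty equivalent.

E[u] = 0.4·√67600 + 0.3·√36100 + 0.3·√129600 = 0.4·260 + 0.3·190 + 0.3·360 = 269
CE = (269)² = 72361

$72,361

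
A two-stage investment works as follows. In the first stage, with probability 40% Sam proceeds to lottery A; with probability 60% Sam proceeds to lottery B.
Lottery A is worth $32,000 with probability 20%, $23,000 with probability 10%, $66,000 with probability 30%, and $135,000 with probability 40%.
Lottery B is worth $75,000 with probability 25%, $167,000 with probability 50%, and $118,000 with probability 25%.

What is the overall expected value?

$112,050

EV(A) = 0.2 × 32000 + 0.1 × 23000 + 0.3 × 66000 + 0.4 × 135000 = 6400 + 2300 + 19800 + 54000 = 82500
EV(B) = 0.25 × 75000 + 0.5 × 167000 + 0.25 × 118000 = 18750 + 83500 + 29500 = 131750
Overall = 0.4 × 82500 + 0.6 × 131750 = 33000 + 79050 = 112050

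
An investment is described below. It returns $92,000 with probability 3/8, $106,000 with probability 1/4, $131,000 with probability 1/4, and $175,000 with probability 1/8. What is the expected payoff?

$115,625

EV = 3/8 × 92000 + 1/4 × 106000 + 1/4 × 131000 + 1/8 × 175000 = 34500 + 26500 + 32750 + 21875 = 115625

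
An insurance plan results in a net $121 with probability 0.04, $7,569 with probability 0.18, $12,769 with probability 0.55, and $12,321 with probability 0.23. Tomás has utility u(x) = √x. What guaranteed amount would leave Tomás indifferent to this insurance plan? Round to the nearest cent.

E[u] = 0.04·√121 + 0.18·√7569 + 0.55·√12769 + 0.23·√12321 = 0.04·11 + 0.18·87 + 0.55·113 + 0.23·111 = 103.78
CE = (103.78)² = 10770.2884

$10,770.29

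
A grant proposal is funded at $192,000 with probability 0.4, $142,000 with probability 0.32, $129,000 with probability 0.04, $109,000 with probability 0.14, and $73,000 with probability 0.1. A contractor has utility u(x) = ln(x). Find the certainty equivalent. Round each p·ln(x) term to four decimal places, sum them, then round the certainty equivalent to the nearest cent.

$143,889.37

E[u] = 0.4·ln(192000) + 0.32·ln(142000) + 0.04·ln(129000) + 0.14·ln(109000) + 0.1·ln(73000) = 4.8661 + 3.7963 + 0.4707 + 1.6239 + 1.1198 = 11.8768
CE = e^11.8768 ≈ 143889.37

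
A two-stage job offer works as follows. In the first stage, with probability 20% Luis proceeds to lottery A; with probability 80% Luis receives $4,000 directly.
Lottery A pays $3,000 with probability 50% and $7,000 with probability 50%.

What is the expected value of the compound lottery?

EV(A) = 0.5 × 3000 + 0.5 × 7000 = 1500 + 3500 = 5000
Branch B: 4000 (certain)
Overall = 0.2 × 5000 + 0.8 × 4000 = 1000 + 3200 = 4200

$4,200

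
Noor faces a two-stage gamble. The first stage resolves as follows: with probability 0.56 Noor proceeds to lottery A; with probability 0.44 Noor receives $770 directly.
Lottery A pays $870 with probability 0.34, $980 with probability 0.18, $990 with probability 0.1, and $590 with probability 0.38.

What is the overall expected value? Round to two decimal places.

EV(A) = 0.34 × 870 + 0.18 × 980 + 0.1 × 990 + 0.38 × 590 = 295.8 + 176.4 + 99 + 224.2 = 795.4
Branch B: 770 (certain)
Overall = 0.56 × 795.4 + 0.44 × 770 = 445.424 + 338.8 = 784.224

$784.22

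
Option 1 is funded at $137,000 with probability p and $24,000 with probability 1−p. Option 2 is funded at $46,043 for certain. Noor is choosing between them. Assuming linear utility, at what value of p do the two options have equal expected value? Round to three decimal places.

p·137000 + (1−p)·24000 = 46043
113000p + 24000 = 46043
p = (46043 − 24000) / 113000

p = 0.195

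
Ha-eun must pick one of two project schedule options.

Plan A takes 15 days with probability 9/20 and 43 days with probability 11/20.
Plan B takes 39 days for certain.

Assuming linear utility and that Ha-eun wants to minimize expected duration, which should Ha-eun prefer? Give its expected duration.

Plan A = 9/20 × 15 + 11/20 × 43 = 6.75 + 23.65 = 30.4
Plan B: 39 (certain)

Plan A (30.4 days)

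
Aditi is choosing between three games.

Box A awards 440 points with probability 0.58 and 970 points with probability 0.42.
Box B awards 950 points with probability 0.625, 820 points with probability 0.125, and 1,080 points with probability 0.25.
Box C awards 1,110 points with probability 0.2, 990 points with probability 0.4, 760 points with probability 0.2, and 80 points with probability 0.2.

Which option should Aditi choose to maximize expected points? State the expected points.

Box A = 0.58 × 440 + 0.42 × 970 = 255.2 + 407.4 = 662.6
Box B = 0.625 × 950 + 0.125 × 820 + 0.25 × 1080 = 593.75 + 102.5 + 270 = 966.25
Box C = 0.2 × 1110 + 0.4 × 990 + 0.2 × 760 + 0.2 × 80 = 222 + 396 + 152 + 16 = 786

Box B (966.25 points)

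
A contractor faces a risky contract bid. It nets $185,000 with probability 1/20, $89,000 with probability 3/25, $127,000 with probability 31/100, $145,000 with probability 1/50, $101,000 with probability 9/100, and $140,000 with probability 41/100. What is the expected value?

$128,690

EV = 1/20 × 185000 + 3/25 × 89000 + 31/100 × 127000 + 1/50 × 145000 + 9/100 × 101000 + 41/100 × 140000 = 9250 + 10680 + 39370 + 2900 + 9090 + 57400 = 128690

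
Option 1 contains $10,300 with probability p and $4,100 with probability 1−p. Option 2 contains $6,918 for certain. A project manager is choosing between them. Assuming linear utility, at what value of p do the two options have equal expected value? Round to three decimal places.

p·10300 + (1−p)·4100 = 6918
6200p + 4100 = 6918
p = (6918 − 4100) / 6200

p = 0.455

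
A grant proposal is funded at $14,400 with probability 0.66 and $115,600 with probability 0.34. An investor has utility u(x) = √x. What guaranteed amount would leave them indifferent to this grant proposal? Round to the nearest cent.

E[u] = 0.66·√14400 + 0.34·√115600 = 0.66·120 + 0.34·340 = 194.8
CE = (194.8)² = 37947.04

$37,947.04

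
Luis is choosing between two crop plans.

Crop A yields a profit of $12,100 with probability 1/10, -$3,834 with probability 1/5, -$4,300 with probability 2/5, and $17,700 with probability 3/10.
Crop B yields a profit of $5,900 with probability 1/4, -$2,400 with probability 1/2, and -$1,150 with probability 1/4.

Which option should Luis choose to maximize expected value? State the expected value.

Crop A ($4,033.20)

Crop A = 1/10 × 12100 + 1/5 × (-3834) + 2/5 × (-4300) + 3/10 × 17700 = 1210 − 766.8 − 1720 + 5310 = 4033.2
Crop B = 1/4 × 5900 + 1/2 × (-2400) + 1/4 × (-1150) = 1475 − 1200 − 287.5 = -12.5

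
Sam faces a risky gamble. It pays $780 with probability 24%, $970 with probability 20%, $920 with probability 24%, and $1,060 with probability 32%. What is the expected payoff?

$941.20

EV = 0.24 × 780 + 0.2 × 970 + 0.24 × 920 + 0.32 × 1060 = 187.2 + 194 + 220.8 + 339.2 = 941.2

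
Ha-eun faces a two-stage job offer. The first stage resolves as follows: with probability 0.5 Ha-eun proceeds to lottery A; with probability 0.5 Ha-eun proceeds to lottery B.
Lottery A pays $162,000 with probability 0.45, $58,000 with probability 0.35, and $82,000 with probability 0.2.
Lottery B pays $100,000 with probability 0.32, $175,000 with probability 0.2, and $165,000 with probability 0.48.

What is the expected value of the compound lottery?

$127,900

EV(A) = 0.45 × 162000 + 0.35 × 58000 + 0.2 × 82000 = 72900 + 20300 + 16400 = 109600
EV(B) = 0.32 × 100000 + 0.2 × 175000 + 0.48 × 165000 = 32000 + 35000 + 79200 = 146200
Overall = 0.5 × 109600 + 0.5 × 146200 = 54800 + 73100 = 127900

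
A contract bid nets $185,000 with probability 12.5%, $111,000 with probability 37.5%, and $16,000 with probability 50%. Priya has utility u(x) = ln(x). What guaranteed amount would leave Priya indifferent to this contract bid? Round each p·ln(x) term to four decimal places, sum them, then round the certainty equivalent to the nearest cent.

E[u] = 0.125·ln(185000) + 0.375·ln(111000) + 0.5·ln(16000) = 1.5160 + 4.3565 + 4.8402 = 10.7127
CE = e^10.7127 ≈ 44922.77

$44,922.77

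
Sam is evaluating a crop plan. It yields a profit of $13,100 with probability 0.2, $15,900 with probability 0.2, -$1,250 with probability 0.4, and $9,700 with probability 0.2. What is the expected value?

$7,240

EV = 0.2 × 13100 + 0.2 × 15900 + 0.4 × (-1250) + 0.2 × 9700 = 2620 + 3180 − 500 + 1940 = 7240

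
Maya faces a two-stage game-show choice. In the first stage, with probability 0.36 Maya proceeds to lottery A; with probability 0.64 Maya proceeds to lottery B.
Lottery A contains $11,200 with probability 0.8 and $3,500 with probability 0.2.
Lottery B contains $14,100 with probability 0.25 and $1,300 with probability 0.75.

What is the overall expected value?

$6,357.60

EV(A) = 0.8 × 11200 + 0.2 × 3500 = 8960 + 700 = 9660
EV(B) = 0.25 × 14100 + 0.75 × 1300 = 3525 + 975 = 4500
Overall = 0.36 × 9660 + 0.64 × 4500 = 3477.6 + 2880 = 6357.6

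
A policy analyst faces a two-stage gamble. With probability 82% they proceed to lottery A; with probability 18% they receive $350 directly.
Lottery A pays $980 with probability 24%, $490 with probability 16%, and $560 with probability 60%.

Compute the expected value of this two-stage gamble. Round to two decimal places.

EV(A) = 0.24 × 980 + 0.16 × 490 + 0.6 × 560 = 235.2 + 78.4 + 336 = 649.6
Branch B: 350 (certain)
Overall = 0.82 × 649.6 + 0.18 × 350 = 532.672 + 63 = 595.672

$595.67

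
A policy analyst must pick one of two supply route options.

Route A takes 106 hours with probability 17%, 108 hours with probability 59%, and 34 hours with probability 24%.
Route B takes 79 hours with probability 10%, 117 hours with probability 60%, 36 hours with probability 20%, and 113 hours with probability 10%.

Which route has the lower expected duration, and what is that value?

Route A = 0.17 × 106 + 0.59 × 108 + 0.24 × 34 = 18.02 + 63.72 + 8.16 = 89.9
Route B = 0.1 × 79 + 0.6 × 117 + 0.2 × 36 + 0.1 × 113 = 7.9 + 70.2 + 7.2 + 11.3 = 96.6

Route A (89.9 hours)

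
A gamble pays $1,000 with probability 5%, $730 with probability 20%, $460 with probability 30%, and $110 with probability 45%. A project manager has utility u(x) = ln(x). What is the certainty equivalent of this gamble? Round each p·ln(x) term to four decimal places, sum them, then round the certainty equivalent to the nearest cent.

$275.50

E[u] = 0.05·ln(1000) + 0.2·ln(730) + 0.3·ln(460) + 0.45·ln(110) = 0.3454 + 1.3186 + 1.8394 + 2.1152 = 5.6186
CE = e^5.6186 ≈ 275.50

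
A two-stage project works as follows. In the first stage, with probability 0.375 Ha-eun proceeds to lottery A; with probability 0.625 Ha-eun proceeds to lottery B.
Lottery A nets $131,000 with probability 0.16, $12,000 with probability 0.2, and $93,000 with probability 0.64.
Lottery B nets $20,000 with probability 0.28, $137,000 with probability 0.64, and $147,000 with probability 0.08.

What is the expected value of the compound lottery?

$96,730

EV(A) = 0.16 × 131000 + 0.2 × 12000 + 0.64 × 93000 = 20960 + 2400 + 59520 = 82880
EV(B) = 0.28 × 20000 + 0.64 × 137000 + 0.08 × 147000 = 5600 + 87680 + 11760 = 105040
Overall = 0.375 × 82880 + 0.625 × 105040 = 31080 + 65650 = 96730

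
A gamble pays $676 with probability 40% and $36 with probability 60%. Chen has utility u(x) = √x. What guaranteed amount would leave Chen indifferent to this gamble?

$196

E[u] = 0.4·√676 + 0.6·√36 = 0.4·26 + 0.6·6 = 14
CE = (14)² = 196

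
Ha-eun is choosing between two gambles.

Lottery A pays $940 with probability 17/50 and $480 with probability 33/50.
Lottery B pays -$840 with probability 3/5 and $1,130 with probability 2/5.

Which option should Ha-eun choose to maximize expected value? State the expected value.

Lottery A = 17/50 × 940 + 33/50 × 480 = 319.6 + 316.8 = 636.4
Lottery B = 3/5 × (-840) + 2/5 × 1130 = -504 + 452 = -52

Lottery A ($636.40)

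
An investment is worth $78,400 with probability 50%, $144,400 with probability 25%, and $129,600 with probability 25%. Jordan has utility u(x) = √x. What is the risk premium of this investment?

E[u] = 0.5·√78400 + 0.25·√144400 + 0.25·√129600 = 0.5·280 + 0.25·380 + 0.25·360 = 325
CE = (325)² = 105625
Risk premium = EV − CE = 107700 − 105625 = 2075

$2,075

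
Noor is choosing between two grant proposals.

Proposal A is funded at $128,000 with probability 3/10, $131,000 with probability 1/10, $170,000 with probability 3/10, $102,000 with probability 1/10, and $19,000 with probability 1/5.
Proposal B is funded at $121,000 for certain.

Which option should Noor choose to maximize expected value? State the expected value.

Proposal B ($121,000)

Proposal A = 3/10 × 128000 + 1/10 × 131000 + 3/10 × 170000 + 1/10 × 102000 + 1/5 × 19000 = 38400 + 13100 + 51000 + 10200 + 3800 = 116500
Proposal B: 121000 (certain)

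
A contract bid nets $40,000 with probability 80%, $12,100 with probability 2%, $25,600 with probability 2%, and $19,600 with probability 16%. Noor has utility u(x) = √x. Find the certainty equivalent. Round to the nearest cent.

$35,268.84

E[u] = 0.8·√40000 + 0.02·√12100 + 0.02·√25600 + 0.16·√19600 = 0.8·200 + 0.02·110 + 0.02·160 + 0.16·140 = 187.8
CE = (187.8)² = 35268.84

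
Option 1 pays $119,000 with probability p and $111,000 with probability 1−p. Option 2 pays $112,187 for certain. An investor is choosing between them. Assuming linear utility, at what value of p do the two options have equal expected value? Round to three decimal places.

p = 0.148

p·119000 + (1−p)·111000 = 112187
8000p + 111000 = 112187
p = (112187 − 111000) / 8000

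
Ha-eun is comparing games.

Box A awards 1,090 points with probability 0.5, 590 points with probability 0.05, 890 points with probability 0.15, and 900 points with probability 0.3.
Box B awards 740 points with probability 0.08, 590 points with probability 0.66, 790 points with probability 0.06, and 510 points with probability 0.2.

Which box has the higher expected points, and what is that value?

Box A = 0.5 × 1090 + 0.05 × 590 + 0.15 × 890 + 0.3 × 900 = 545 + 29.5 + 133.5 + 270 = 978
Box B = 0.08 × 740 + 0.66 × 590 + 0.06 × 790 + 0.2 × 510 = 59.2 + 389.4 + 47.4 + 102 = 598

Box A (978 points)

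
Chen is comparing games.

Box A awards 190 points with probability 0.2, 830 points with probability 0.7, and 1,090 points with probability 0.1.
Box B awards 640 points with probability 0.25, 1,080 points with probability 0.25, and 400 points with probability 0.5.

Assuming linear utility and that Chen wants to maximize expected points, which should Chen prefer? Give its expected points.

Box A (728 points)

Box A = 0.2 × 190 + 0.7 × 830 + 0.1 × 1090 = 38 + 581 + 109 = 728
Box B = 0.25 × 640 + 0.25 × 1080 + 0.5 × 400 = 160 + 270 + 200 = 630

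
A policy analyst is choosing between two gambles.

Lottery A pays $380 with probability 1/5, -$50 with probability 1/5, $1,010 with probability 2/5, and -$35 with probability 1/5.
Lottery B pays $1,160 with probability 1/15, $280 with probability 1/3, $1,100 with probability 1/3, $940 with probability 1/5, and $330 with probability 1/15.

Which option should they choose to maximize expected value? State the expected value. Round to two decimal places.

Lottery B ($747.33)

Lottery A = 1/5 × 380 + 1/5 × (-50) + 2/5 × 1010 + 1/5 × (-35) = 76 − 10 + 404 − 7 = 463
Lottery B = 1/15 × 1160 + 1/3 × 280 + 1/3 × 1100 + 1/5 × 940 + 1/15 × 330 = 77.3333 + 93.3333 + 366.6667 + 188 + 22 = 747.3333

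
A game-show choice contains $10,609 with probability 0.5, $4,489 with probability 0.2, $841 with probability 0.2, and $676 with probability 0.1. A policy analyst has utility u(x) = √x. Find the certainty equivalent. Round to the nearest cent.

$5,372.89

E[u] = 0.5·√10609 + 0.2·√4489 + 0.2·√841 + 0.1·√676 = 0.5·103 + 0.2·67 + 0.2·29 + 0.1·26 = 73.3
CE = (73.3)² = 5372.89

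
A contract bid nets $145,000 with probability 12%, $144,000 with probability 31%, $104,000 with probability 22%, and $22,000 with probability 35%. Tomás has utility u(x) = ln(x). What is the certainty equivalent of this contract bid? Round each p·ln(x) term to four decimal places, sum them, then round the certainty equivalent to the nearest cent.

$69,508.20

E[u] = 0.12·ln(145000) + 0.31·ln(144000) + 0.22·ln(104000) + 0.35·ln(22000) = 1.4261 + 3.6820 + 2.5415 + 3.4996 = 11.1492
CE = e^11.1492 ≈ 69508.20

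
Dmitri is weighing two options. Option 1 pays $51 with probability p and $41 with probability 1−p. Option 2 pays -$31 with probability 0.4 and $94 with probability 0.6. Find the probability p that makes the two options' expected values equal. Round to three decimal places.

EV(Option 2) = 0.4 × (-31) + 0.6 × 94 = -12.4 + 56.4 = 44
p·51 + (1−p)·41 = 44
10p + 41 = 44
p = (44 − 41) / 10

p = 0.300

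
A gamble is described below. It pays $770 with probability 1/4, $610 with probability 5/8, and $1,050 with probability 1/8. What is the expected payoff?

$705

EV = 1/4 × 770 + 5/8 × 610 + 1/8 × 1050 = 192.5 + 381.25 + 131.25 = 705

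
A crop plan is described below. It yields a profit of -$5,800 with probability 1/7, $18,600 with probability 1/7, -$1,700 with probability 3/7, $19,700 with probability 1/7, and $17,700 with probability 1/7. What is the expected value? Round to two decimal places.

$6,442.86

EV = 1/7 × (-5800) + 1/7 × 18600 + 3/7 × (-1700) + 1/7 × 19700 + 1/7 × 17700 = -828.5714 + 2657.1429 − 728.5714 + 2814.2857 + 2528.5714 = 6442.8571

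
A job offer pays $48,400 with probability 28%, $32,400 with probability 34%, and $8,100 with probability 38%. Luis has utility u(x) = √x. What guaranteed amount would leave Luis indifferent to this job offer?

$24,649

E[u] = 0.28·√48400 + 0.34·√32400 + 0.38·√8100 = 0.28·220 + 0.34·180 + 0.38·90 = 157
CE = (157)² = 24649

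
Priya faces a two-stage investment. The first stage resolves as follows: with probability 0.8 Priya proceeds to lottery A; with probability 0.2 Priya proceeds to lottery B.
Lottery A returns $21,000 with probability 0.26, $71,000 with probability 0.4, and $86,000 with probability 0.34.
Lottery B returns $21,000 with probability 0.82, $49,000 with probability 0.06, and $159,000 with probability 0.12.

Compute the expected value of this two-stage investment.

$58,328

EV(A) = 0.26 × 21000 + 0.4 × 71000 + 0.34 × 86000 = 5460 + 28400 + 29240 = 63100
EV(B) = 0.82 × 21000 + 0.06 × 49000 + 0.12 × 159000 = 17220 + 2940 + 19080 = 39240
Overall = 0.8 × 63100 + 0.2 × 39240 = 50480 + 7848 = 58328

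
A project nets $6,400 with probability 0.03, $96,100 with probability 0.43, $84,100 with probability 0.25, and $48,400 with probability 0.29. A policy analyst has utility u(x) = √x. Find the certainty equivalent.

E[u] = 0.03·√6400 + 0.43·√96100 + 0.25·√84100 + 0.29·√48400 = 0.03·80 + 0.43·310 + 0.25·290 + 0.29·220 = 272
CE = (272)² = 73984

$73,984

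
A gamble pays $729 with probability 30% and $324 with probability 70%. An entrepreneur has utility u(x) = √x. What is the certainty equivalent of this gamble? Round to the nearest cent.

$428.49

E[u] = 0.3·√729 + 0.7·√324 = 0.3·27 + 0.7·18 = 20.7
CE = (20.7)² = 428.49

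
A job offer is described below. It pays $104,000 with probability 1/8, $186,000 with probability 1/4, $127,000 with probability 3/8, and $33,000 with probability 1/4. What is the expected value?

$115,375

EV = 1/8 × 104000 + 1/4 × 186000 + 3/8 × 127000 + 1/4 × 33000 = 13000 + 46500 + 47625 + 8250 = 115375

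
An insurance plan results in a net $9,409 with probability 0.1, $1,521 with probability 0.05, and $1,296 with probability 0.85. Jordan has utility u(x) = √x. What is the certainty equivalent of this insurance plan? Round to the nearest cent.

E[u] = 0.1·√9409 + 0.05·√1521 + 0.85·√1296 = 0.1·97 + 0.05·39 + 0.85·36 = 42.25
CE = (42.25)² = 1785.0625

$1,785.06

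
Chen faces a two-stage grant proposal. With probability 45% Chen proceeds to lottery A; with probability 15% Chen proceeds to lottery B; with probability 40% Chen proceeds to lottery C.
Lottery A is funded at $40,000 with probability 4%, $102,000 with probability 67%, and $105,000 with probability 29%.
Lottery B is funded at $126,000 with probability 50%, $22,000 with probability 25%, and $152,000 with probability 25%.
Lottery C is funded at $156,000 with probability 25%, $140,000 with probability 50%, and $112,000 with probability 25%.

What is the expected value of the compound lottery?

$115,950.50

EV(A) = 0.04 × 40000 + 0.67 × 102000 + 0.29 × 105000 = 1600 + 68340 + 30450 = 100390
EV(B) = 0.5 × 126000 + 0.25 × 22000 + 0.25 × 152000 = 63000 + 5500 + 38000 = 106500
EV(C) = 0.25 × 156000 + 0.5 × 140000 + 0.25 × 112000 = 39000 + 70000 + 28000 = 137000
Overall = 0.45 × 100390 + 0.15 × 106500 + 0.4 × 137000 = 45175.5 + 15975 + 54800 = 115950.5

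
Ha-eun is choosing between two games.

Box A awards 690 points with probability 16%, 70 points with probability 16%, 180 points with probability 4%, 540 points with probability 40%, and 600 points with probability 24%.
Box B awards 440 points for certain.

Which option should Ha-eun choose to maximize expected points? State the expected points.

Box A = 0.16 × 690 + 0.16 × 70 + 0.04 × 180 + 0.4 × 540 + 0.24 × 600 = 110.4 + 11.2 + 7.2 + 216 + 144 = 488.8
Box B: 440 (certain)

Box A (488.8 points)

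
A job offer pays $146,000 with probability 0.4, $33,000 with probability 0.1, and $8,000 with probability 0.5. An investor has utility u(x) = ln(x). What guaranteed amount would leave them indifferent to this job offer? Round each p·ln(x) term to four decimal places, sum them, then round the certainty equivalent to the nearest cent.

$29,451.50

E[u] = 0.4·ln(146000) + 0.1·ln(33000) + 0.5·ln(8000) = 4.7565 + 1.0404 + 4.4936 = 10.2905
CE = e^10.2905 ≈ 29451.50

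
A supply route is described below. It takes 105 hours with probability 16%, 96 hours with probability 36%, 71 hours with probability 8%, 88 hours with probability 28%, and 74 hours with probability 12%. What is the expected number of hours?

90.56 hours

EV = 0.16 × 105 + 0.36 × 96 + 0.08 × 71 + 0.28 × 88 + 0.12 × 74 = 16.8 + 34.56 + 5.68 + 24.64 + 8.88 = 90.56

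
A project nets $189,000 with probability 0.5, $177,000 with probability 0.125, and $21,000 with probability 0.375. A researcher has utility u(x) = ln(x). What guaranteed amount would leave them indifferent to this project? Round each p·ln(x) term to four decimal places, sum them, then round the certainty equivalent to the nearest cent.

E[u] = 0.5·ln(189000) + 0.125·ln(177000) + 0.375·ln(21000) = 6.0748 + 1.5105 + 3.7321 = 11.3174
CE = e^11.3174 ≈ 82240.24

$82,240.24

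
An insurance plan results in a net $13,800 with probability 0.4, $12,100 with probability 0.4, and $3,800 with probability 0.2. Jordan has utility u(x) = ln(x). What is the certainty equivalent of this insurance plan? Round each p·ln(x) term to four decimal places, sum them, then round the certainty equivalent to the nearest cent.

E[u] = 0.4·ln(13800) + 0.4·ln(12100) + 0.2·ln(3800) = 3.8130 + 3.7604 + 1.6486 = 9.2220
CE = e^9.2220 ≈ 10117.28

$10,117.28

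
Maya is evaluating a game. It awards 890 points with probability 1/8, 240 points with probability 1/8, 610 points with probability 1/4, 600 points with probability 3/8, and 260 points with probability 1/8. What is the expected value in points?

551.25 points

EV = 1/8 × 890 + 1/8 × 240 + 1/4 × 610 + 3/8 × 600 + 1/8 × 260 = 111.25 + 30 + 152.5 + 225 + 32.5 = 551.25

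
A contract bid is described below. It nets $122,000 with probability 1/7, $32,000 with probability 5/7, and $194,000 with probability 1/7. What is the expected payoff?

EV = 1/7 × 122000 + 5/7 × 32000 + 1/7 × 194000 = 17428.5714 + 22857.1429 + 27714.2857 = 68000

$68,000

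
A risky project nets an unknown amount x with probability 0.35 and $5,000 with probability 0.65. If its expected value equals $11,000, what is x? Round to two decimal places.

0.35·x + 0.65·5000 = 11000
0.35·x = 11000 − 3250 = 7750
x = 7750 / 0.35 = 22142.8571

x = $22,142.86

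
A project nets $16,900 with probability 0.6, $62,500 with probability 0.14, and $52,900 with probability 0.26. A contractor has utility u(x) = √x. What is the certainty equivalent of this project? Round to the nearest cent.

E[u] = 0.6·√16900 + 0.14·√62500 + 0.26·√52900 = 0.6·130 + 0.14·250 + 0.26·230 = 172.8
CE = (172.8)² = 29859.84

$29,859.84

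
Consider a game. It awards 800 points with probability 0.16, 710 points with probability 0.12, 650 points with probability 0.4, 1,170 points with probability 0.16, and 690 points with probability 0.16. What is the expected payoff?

EV = 0.16 × 800 + 0.12 × 710 + 0.4 × 650 + 0.16 × 1170 + 0.16 × 690 = 128 + 85.2 + 260 + 187.2 + 110.4 = 770.8

770.8 points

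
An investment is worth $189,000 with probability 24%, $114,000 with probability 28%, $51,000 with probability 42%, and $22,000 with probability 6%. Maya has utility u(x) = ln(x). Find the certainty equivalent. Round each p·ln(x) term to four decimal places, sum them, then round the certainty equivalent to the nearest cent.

$83,174.83

E[u] = 0.24·ln(189000) + 0.28·ln(114000) + 0.42·ln(51000) + 0.06·ln(22000) = 2.9159 + 3.2603 + 4.5526 + 0.5999 = 11.3287
CE = e^11.3287 ≈ 83174.83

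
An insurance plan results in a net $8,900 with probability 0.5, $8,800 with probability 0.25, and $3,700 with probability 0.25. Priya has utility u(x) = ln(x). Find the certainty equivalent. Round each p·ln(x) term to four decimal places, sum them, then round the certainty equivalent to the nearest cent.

$7,125.96

E[u] = 0.5·ln(8900) + 0.25·ln(8800) + 0.25·ln(3700) = 4.5469 + 2.2706 + 2.0540 = 8.8715
CE = e^8.8715 ≈ 7125.96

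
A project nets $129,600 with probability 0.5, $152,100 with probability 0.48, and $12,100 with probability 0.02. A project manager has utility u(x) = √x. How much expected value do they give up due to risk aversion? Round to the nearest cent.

E[u] = 0.5·√129600 + 0.48·√152100 + 0.02·√12100 = 0.5·360 + 0.48·390 + 0.02·110 = 369.4
CE = (369.4)² = 136456.36
Risk premium = EV − CE = 138050 − 136456.36 = 1593.64

$1,593.64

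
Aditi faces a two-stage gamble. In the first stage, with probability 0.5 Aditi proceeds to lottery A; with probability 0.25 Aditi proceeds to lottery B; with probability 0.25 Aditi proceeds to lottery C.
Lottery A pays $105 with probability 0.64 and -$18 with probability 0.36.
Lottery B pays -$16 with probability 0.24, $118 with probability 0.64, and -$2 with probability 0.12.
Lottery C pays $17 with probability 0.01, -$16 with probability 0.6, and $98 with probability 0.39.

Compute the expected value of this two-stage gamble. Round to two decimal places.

EV(A) = 0.64 × 105 + 0.36 × (-18) = 67.2 − 6.48 = 60.72
EV(B) = 0.24 × (-16) + 0.64 × 118 + 0.12 × (-2) = -3.84 + 75.52 − 0.24 = 71.44
EV(C) = 0.01 × 17 + 0.6 × (-16) + 0.39 × 98 = 0.17 − 9.6 + 38.22 = 28.79
Overall = 0.5 × 60.72 + 0.25 × 71.44 + 0.25 × 28.79 = 30.36 + 17.86 + 7.1975 = 55.4175

$55.42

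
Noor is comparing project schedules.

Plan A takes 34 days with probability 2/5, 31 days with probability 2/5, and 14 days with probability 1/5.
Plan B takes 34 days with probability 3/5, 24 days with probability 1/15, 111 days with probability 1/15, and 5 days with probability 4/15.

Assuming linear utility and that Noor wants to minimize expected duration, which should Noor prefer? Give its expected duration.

Plan A = 2/5 × 34 + 2/5 × 31 + 1/5 × 14 = 13.6 + 12.4 + 2.8 = 28.8
Plan B = 3/5 × 34 + 1/15 × 24 + 1/15 × 111 + 4/15 × 5 = 20.4 + 1.6 + 7.4 + 1.3333 = 30.7333

Plan A (28.8 days)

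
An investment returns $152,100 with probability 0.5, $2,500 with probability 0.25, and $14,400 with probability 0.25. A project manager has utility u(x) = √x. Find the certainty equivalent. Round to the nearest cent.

E[u] = 0.5·√152100 + 0.25·√2500 + 0.25·√14400 = 0.5·390 + 0.25·50 + 0.25·120 = 237.5
CE = (237.5)² = 56406.25

$56,406.25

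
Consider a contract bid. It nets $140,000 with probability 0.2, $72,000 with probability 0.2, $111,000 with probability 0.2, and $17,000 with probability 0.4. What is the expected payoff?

EV = 0.2 × 140000 + 0.2 × 72000 + 0.2 × 111000 + 0.4 × 17000 = 28000 + 14400 + 22200 + 6800 = 71400

$71,400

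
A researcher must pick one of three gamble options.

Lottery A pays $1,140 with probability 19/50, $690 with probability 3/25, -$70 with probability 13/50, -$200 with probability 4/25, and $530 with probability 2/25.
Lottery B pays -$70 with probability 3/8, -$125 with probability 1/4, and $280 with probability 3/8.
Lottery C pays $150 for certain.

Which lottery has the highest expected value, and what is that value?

Lottery A ($508.20)

Lottery A = 19/50 × 1140 + 3/25 × 690 + 13/50 × (-70) + 4/25 × (-200) + 2/25 × 530 = 433.2 + 82.8 − 18.2 − 32 + 42.4 = 508.2
Lottery B = 3/8 × (-70) + 1/4 × (-125) + 3/8 × 280 = -26.25 − 31.25 + 105 = 47.5
Lottery C: 150 (certain)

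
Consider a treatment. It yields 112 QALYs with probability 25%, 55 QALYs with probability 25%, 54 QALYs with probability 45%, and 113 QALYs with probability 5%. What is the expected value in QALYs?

71.7 QALYs

EV = 0.25 × 112 + 0.25 × 55 + 0.45 × 54 + 0.05 × 113 = 28 + 13.75 + 24.3 + 5.65 = 71.7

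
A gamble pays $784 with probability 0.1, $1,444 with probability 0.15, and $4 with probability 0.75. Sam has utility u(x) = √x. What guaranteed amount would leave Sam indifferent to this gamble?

E[u] = 0.1·√784 + 0.15·√1444 + 0.75·√4 = 0.1·28 + 0.15·38 + 0.75·2 = 10
CE = (10)² = 100

$100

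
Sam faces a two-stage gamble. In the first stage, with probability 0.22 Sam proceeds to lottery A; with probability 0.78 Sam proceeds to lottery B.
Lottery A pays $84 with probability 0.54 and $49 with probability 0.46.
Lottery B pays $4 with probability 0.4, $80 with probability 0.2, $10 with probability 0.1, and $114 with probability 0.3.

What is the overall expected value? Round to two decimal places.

EV(A) = 0.54 × 84 + 0.46 × 49 = 45.36 + 22.54 = 67.9
EV(B) = 0.4 × 4 + 0.2 × 80 + 0.1 × 10 + 0.3 × 114 = 1.6 + 16 + 1 + 34.2 = 52.8
Overall = 0.22 × 67.9 + 0.78 × 52.8 = 14.938 + 41.184 = 56.122

$56.12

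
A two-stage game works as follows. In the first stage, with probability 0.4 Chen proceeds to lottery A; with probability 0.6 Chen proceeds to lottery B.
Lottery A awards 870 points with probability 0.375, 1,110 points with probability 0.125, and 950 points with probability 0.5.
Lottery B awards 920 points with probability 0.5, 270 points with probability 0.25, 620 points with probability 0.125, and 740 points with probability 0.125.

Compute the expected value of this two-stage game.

794.5 points

EV(A) = 0.375 × 870 + 0.125 × 1110 + 0.5 × 950 = 326.25 + 138.75 + 475 = 940
EV(B) = 0.5 × 920 + 0.25 × 270 + 0.125 × 620 + 0.125 × 740 = 460 + 67.5 + 77.5 + 92.5 = 697.5
Overall = 0.4 × 940 + 0.6 × 697.5 = 376 + 418.5 = 794.5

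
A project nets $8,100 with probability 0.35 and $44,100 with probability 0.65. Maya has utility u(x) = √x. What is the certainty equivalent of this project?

$28,224

E[u] = 0.35·√8100 + 0.65·√44100 = 0.35·90 + 0.65·210 = 168
CE = (168)² = 28224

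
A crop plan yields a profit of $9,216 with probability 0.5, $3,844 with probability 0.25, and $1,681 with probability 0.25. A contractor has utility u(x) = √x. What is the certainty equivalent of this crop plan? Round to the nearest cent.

E[u] = 0.5·√9216 + 0.25·√3844 + 0.25·√1681 = 0.5·96 + 0.25·62 + 0.25·41 = 73.75
CE = (73.75)² = 5439.0625

$5,439.06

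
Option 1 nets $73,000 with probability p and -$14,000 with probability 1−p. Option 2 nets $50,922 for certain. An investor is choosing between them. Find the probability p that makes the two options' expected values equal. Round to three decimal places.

p = 0.746

p·73000 + (1−p)·(-14000) = 50922
87000p − 14000 = 50922
p = (50922 + 14000) / 87000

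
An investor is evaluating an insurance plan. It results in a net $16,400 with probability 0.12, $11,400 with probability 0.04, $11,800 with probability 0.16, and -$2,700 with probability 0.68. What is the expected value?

$2,476

EV = 0.12 × 16400 + 0.04 × 11400 + 0.16 × 11800 + 0.68 × (-2700) = 1968 + 456 + 1888 − 1836 = 2476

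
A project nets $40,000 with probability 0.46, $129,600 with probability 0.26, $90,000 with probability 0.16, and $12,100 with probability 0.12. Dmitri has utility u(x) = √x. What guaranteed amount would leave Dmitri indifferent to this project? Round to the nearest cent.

$60,910.24

E[u] = 0.46·√40000 + 0.26·√129600 + 0.16·√90000 + 0.12·√12100 = 0.46·200 + 0.26·360 + 0.16·300 + 0.12·110 = 246.8
CE = (246.8)² = 60910.24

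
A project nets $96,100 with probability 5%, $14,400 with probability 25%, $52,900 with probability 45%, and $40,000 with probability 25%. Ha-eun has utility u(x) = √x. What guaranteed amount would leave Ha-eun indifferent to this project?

$39,601

E[u] = 0.05·√96100 + 0.25·√14400 + 0.45·√52900 + 0.25·√40000 = 0.05·310 + 0.25·120 + 0.45·230 + 0.25·200 = 199
CE = (199)² = 39601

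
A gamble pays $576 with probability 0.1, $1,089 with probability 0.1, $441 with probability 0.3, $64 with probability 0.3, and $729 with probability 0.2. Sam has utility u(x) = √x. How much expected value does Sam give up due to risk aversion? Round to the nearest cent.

$71.76

E[u] = 0.1·√576 + 0.1·√1089 + 0.3·√441 + 0.3·√64 + 0.2·√729 = 0.1·24 + 0.1·33 + 0.3·21 + 0.3·8 + 0.2·27 = 19.8
CE = (19.8)² = 392.04
Risk premium = EV − CE = 463.8 − 392.04 = 71.76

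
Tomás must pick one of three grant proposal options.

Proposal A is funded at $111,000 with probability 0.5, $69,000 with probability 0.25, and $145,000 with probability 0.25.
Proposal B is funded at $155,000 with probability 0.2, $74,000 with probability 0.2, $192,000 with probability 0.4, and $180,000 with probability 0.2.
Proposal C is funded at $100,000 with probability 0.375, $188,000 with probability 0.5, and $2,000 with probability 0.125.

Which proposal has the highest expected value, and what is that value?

Proposal B ($158,600)

Proposal A = 0.5 × 111000 + 0.25 × 69000 + 0.25 × 145000 = 55500 + 17250 + 36250 = 109000
Proposal B = 0.2 × 155000 + 0.2 × 74000 + 0.4 × 192000 + 0.2 × 180000 = 31000 + 14800 + 76800 + 36000 = 158600
Proposal C = 0.375 × 100000 + 0.5 × 188000 + 0.125 × 2000 = 37500 + 94000 + 250 = 131750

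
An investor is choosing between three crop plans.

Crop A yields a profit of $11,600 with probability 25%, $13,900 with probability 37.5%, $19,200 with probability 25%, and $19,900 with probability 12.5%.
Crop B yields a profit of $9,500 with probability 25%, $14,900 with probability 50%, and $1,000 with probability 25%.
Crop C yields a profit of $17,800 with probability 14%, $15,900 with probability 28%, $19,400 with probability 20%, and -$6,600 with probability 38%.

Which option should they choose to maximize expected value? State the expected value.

Crop A ($15,400)

Crop A = 0.25 × 11600 + 0.375 × 13900 + 0.25 × 19200 + 0.125 × 19900 = 2900 + 5212.5 + 4800 + 2487.5 = 15400
Crop B = 0.25 × 9500 + 0.5 × 14900 + 0.25 × 1000 = 2375 + 7450 + 250 = 10075
Crop C = 0.14 × 17800 + 0.28 × 15900 + 0.2 × 19400 + 0.38 × (-6600) = 2492 + 4452 + 3880 − 2508 = 8316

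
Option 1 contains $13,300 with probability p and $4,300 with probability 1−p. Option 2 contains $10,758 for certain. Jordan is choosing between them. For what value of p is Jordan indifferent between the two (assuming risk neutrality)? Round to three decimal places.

p = 0.718

p·13300 + (1−p)·4300 = 10758
9000p + 4300 = 10758
p = (10758 − 4300) / 9000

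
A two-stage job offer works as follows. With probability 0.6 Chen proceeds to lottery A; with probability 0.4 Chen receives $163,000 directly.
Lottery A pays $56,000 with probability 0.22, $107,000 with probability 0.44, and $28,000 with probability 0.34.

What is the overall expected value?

$106,552

EV(A) = 0.22 × 56000 + 0.44 × 107000 + 0.34 × 28000 = 12320 + 47080 + 9520 = 68920
Branch B: 163000 (certain)
Overall = 0.6 × 68920 + 0.4 × 163000 = 41352 + 65200 = 106552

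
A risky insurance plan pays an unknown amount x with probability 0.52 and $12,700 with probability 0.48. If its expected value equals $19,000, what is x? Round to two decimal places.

0.52·x + 0.48·12700 = 19000
0.52·x = 19000 − 6096 = 12904
x = 12904 / 0.52 = 24815.3846

x = $24,815.38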